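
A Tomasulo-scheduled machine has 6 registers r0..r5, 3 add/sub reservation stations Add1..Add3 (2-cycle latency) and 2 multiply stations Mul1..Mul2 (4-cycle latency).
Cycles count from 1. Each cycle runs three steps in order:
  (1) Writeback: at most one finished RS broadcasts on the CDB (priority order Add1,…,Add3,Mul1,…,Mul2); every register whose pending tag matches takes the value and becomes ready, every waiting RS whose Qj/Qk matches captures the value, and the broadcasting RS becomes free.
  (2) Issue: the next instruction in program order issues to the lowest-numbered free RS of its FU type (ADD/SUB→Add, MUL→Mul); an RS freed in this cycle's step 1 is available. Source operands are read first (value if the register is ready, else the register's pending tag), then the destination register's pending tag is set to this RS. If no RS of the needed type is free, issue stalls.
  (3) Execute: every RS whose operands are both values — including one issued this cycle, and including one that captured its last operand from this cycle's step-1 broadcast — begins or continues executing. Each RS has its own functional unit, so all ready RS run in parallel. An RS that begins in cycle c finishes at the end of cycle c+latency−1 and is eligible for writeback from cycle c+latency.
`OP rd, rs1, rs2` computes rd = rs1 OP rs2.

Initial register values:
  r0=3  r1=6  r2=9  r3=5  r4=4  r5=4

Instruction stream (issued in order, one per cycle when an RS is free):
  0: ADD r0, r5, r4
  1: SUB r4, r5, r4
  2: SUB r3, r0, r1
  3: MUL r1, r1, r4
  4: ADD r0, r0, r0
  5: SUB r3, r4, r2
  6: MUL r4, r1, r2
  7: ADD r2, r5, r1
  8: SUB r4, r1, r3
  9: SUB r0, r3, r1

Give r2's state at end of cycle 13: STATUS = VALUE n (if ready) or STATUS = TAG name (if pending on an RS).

c1: issue ADD r0<-Add1 | r0:Add1,r1:6,r2:9,r3:5,r4:4,r5:4
c2: issue SUB r4<-Add2 | r0:Add1,r1:6,r2:9,r3:5,r4:Add2,r5:4
c3: CDB Add1=8; issue SUB r3<-Add1 | r0:8,r1:6,r2:9,r3:Add1,r4:Add2,r5:4
c4: CDB Add2=0; issue MUL r1<-Mul1 | r0:8,r1:Mul1,r2:9,r3:Add1,r4:0,r5:4
c5: CDB Add1=2; issue ADD r0<-Add1 | r0:Add1,r1:Mul1,r2:9,r3:2,r4:0,r5:4
c6: issue SUB r3<-Add2 | r0:Add1,r1:Mul1,r2:9,r3:Add2,r4:0,r5:4
c7: CDB Add1=16; issue MUL r4<-Mul2 | r0:16,r1:Mul1,r2:9,r3:Add2,r4:Mul2,r5:4
c8: CDB Add2=-9; issue ADD r2<-Add1 | r0:16,r1:Mul1,r2:Add1,r3:-9,r4:Mul2,r5:4
c9: CDB Mul1=0; issue SUB r4<-Add2 | r0:16,r1:0,r2:Add1,r3:-9,r4:Add2,r5:4
c10: issue SUB r0<-Add3 | r0:Add3,r1:0,r2:Add1,r3:-9,r4:Add2,r5:4
c11: CDB Add1=4 | r0:Add3,r1:0,r2:4,r3:-9,r4:Add2,r5:4
c12: CDB Add2=9 | r0:Add3,r1:0,r2:4,r3:-9,r4:9,r5:4
c13: CDB Add3=-9 | r0:-9,r1:0,r2:4,r3:-9,r4:9,r5:4

STATUS = VALUE 4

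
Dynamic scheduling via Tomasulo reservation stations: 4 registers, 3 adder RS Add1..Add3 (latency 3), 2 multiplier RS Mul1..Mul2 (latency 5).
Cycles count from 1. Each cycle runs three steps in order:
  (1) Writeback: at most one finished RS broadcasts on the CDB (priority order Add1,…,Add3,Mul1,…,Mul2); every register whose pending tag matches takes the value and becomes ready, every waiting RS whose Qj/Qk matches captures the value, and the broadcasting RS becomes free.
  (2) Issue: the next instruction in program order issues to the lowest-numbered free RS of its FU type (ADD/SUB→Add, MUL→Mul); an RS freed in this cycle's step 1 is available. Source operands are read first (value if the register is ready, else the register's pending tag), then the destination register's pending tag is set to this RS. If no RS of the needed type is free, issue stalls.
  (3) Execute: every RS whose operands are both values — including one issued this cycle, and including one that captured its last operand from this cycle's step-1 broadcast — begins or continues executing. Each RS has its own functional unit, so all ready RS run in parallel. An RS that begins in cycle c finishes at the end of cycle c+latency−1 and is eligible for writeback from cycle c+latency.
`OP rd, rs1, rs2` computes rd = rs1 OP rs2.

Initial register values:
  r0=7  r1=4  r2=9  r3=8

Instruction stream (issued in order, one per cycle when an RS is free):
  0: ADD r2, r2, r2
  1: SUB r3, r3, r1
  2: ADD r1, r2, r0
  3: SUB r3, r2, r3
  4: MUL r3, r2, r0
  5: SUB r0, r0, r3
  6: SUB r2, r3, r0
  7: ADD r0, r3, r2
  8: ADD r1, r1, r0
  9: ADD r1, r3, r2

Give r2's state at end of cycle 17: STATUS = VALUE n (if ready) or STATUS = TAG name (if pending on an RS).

cycle 1: issue ADD r2<-Add1 // r0:7,r1:4,r2:Add1,r3:8
cycle 2: issue SUB r3<-Add2 // r0:7,r1:4,r2:Add1,r3:Add2
cycle 3: issue ADD r1<-Add3 // r0:7,r1:Add3,r2:Add1,r3:Add2
cycle 4: CDB Add1=18; issue SUB r3<-Add1 // r0:7,r1:Add3,r2:18,r3:Add1
cycle 5: CDB Add2=4; issue MUL r3<-Mul1 // r0:7,r1:Add3,r2:18,r3:Mul1
cycle 6: issue SUB r0<-Add2 // r0:Add2,r1:Add3,r2:18,r3:Mul1
cycle 7: CDB Add3=25; issue SUB r2<-Add3 // r0:Add2,r1:25,r2:Add3,r3:Mul1
cycle 8: CDB Add1=14; issue ADD r0<-Add1 // r0:Add1,r1:25,r2:Add3,r3:Mul1
cycle 9: stall // r0:Add1,r1:25,r2:Add3,r3:Mul1
cycle 10: CDB Mul1=126; stall // r0:Add1,r1:25,r2:Add3,r3:126
cycle 11: stall // r0:Add1,r1:25,r2:Add3,r3:126
cycle 12: stall // r0:Add1,r1:25,r2:Add3,r3:126
cycle 13: CDB Add2=-119; issue ADD r1<-Add2 // r0:Add1,r1:Add2,r2:Add3,r3:126
cycle 14: stall // r0:Add1,r1:Add2,r2:Add3,r3:126
cycle 15: stall // r0:Add1,r1:Add2,r2:Add3,r3:126
cycle 16: CDB Add3=245; issue ADD r1<-Add3 // r0:Add1,r1:Add3,r2:245,r3:126
cycle 17: - // r0:Add1,r1:Add3,r2:245,r3:126

STATUS = VALUE 245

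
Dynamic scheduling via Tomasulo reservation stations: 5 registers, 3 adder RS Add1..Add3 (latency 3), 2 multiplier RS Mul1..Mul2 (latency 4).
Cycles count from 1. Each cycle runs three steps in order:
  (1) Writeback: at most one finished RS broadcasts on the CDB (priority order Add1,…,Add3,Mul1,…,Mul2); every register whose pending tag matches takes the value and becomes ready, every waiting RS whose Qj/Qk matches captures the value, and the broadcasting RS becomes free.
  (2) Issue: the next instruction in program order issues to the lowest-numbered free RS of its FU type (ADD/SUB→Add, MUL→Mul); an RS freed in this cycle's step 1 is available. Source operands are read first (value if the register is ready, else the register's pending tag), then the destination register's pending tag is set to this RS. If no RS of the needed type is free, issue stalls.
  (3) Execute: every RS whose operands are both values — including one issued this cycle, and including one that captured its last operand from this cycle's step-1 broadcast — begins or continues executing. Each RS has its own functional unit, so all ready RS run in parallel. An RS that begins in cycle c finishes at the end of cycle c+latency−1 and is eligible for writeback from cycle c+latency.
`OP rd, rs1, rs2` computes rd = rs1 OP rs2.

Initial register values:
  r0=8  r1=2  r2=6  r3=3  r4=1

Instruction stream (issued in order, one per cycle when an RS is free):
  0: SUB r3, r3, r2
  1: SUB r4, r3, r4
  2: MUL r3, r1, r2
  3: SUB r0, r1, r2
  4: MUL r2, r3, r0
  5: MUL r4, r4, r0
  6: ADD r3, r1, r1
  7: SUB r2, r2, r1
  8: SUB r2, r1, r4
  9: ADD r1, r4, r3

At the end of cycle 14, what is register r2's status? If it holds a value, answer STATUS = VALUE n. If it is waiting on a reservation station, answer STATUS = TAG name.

STATUS = TAG Add3

  c1: issue SUB r3<-Add1  regs: r0:8,r1:2,r2:6,r3:Add1,r4:1
  c2: issue SUB r4<-Add2  regs: r0:8,r1:2,r2:6,r3:Add1,r4:Add2
  c3: issue MUL r3<-Mul1  regs: r0:8,r1:2,r2:6,r3:Mul1,r4:Add2
  c4: CDB Add1=-3; issue SUB r0<-Add1  regs: r0:Add1,r1:2,r2:6,r3:Mul1,r4:Add2
  c5: issue MUL r2<-Mul2  regs: r0:Add1,r1:2,r2:Mul2,r3:Mul1,r4:Add2
  c6: stall  regs: r0:Add1,r1:2,r2:Mul2,r3:Mul1,r4:Add2
  c7: CDB Add1=-4; stall  regs: r0:-4,r1:2,r2:Mul2,r3:Mul1,r4:Add2
  c8: CDB Add2=-4; stall  regs: r0:-4,r1:2,r2:Mul2,r3:Mul1,r4:-4
  c9: CDB Mul1=12; issue MUL r4<-Mul1  regs: r0:-4,r1:2,r2:Mul2,r3:12,r4:Mul1
  c10: issue ADD r3<-Add1  regs: r0:-4,r1:2,r2:Mul2,r3:Add1,r4:Mul1
  c11: issue SUB r2<-Add2  regs: r0:-4,r1:2,r2:Add2,r3:Add1,r4:Mul1
  c12: issue SUB r2<-Add3  regs: r0:-4,r1:2,r2:Add3,r3:Add1,r4:Mul1
  c13: CDB Add1=4; issue ADD r1<-Add1  regs: r0:-4,r1:Add1,r2:Add3,r3:4,r4:Mul1
  c14: CDB Mul1=16  regs: r0:-4,r1:Add1,r2:Add3,r3:4,r4:16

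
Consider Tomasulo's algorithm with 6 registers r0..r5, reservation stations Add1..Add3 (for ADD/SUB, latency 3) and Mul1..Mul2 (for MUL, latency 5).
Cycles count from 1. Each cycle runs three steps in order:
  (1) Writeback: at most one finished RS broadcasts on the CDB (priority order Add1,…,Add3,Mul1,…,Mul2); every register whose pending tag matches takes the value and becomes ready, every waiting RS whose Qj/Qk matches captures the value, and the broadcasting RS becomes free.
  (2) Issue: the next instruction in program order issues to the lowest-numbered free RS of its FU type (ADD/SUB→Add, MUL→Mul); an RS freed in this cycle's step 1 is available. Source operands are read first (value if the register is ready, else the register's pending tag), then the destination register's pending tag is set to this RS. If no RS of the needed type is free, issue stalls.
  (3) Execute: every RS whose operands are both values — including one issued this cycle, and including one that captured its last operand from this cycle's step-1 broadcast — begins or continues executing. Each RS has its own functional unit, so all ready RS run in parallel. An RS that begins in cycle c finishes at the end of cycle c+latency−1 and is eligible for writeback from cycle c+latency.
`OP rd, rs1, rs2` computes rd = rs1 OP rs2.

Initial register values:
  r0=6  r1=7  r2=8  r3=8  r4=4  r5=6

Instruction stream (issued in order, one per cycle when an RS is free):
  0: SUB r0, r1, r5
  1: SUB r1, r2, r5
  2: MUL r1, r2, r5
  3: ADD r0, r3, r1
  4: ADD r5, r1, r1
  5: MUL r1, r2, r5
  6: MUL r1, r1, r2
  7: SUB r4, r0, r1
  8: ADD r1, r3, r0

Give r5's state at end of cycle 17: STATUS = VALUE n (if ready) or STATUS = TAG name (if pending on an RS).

STATUS = VALUE 96

  c1: issue SUB r0<-Add1  regs: r0:Add1,r1:7,r2:8,r3:8,r4:4,r5:6
  c2: issue SUB r1<-Add2  regs: r0:Add1,r1:Add2,r2:8,r3:8,r4:4,r5:6
  c3: issue MUL r1<-Mul1  regs: r0:Add1,r1:Mul1,r2:8,r3:8,r4:4,r5:6
  c4: CDB Add1=1; issue ADD r0<-Add1  regs: r0:Add1,r1:Mul1,r2:8,r3:8,r4:4,r5:6
  c5: CDB Add2=2; issue ADD r5<-Add2  regs: r0:Add1,r1:Mul1,r2:8,r3:8,r4:4,r5:Add2
  c6: issue MUL r1<-Mul2  regs: r0:Add1,r1:Mul2,r2:8,r3:8,r4:4,r5:Add2
  c7: stall  regs: r0:Add1,r1:Mul2,r2:8,r3:8,r4:4,r5:Add2
  c8: CDB Mul1=48; issue MUL r1<-Mul1  regs: r0:Add1,r1:Mul1,r2:8,r3:8,r4:4,r5:Add2
  c9: issue SUB r4<-Add3  regs: r0:Add1,r1:Mul1,r2:8,r3:8,r4:Add3,r5:Add2
  c10: stall  regs: r0:Add1,r1:Mul1,r2:8,r3:8,r4:Add3,r5:Add2
  c11: CDB Add1=56; issue ADD r1<-Add1  regs: r0:56,r1:Add1,r2:8,r3:8,r4:Add3,r5:Add2
  c12: CDB Add2=96  regs: r0:56,r1:Add1,r2:8,r3:8,r4:Add3,r5:96
  c13: -  regs: r0:56,r1:Add1,r2:8,r3:8,r4:Add3,r5:96
  c14: CDB Add1=64  regs: r0:56,r1:64,r2:8,r3:8,r4:Add3,r5:96
  c15: -  regs: r0:56,r1:64,r2:8,r3:8,r4:Add3,r5:96
  c16: -  regs: r0:56,r1:64,r2:8,r3:8,r4:Add3,r5:96
  c17: CDB Mul2=768  regs: r0:56,r1:64,r2:8,r3:8,r4:Add3,r5:96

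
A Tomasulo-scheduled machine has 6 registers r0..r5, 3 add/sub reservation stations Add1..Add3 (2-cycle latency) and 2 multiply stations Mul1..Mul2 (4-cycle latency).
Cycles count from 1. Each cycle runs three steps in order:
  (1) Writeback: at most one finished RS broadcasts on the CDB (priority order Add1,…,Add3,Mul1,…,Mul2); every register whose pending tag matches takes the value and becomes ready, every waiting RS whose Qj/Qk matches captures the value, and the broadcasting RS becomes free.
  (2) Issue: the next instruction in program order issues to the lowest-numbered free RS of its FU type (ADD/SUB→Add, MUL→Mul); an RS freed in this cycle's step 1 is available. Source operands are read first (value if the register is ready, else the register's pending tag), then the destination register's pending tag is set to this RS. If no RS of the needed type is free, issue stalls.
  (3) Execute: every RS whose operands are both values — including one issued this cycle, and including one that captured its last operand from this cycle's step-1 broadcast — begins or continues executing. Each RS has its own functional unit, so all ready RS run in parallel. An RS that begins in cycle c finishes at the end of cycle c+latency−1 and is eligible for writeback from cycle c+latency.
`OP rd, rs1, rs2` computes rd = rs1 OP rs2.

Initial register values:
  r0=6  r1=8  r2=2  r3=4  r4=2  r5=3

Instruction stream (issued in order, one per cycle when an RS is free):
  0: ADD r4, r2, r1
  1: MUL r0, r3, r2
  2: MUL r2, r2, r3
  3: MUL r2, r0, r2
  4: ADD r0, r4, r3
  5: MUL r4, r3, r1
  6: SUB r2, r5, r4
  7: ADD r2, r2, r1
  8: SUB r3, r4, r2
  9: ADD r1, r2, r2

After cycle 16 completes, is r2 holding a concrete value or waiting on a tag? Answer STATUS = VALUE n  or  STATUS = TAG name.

STATUS = VALUE -21

c1: issue ADD r4<-Add1 | r0:6,r1:8,r2:2,r3:4,r4:Add1,r5:3
c2: issue MUL r0<-Mul1 | r0:Mul1,r1:8,r2:2,r3:4,r4:Add1,r5:3
c3: CDB Add1=10; issue MUL r2<-Mul2 | r0:Mul1,r1:8,r2:Mul2,r3:4,r4:10,r5:3
c4: stall | r0:Mul1,r1:8,r2:Mul2,r3:4,r4:10,r5:3
c5: stall | r0:Mul1,r1:8,r2:Mul2,r3:4,r4:10,r5:3
c6: CDB Mul1=8; issue MUL r2<-Mul1 | r0:8,r1:8,r2:Mul1,r3:4,r4:10,r5:3
c7: CDB Mul2=8; issue ADD r0<-Add1 | r0:Add1,r1:8,r2:Mul1,r3:4,r4:10,r5:3
c8: issue MUL r4<-Mul2 | r0:Add1,r1:8,r2:Mul1,r3:4,r4:Mul2,r5:3
c9: CDB Add1=14; issue SUB r2<-Add1 | r0:14,r1:8,r2:Add1,r3:4,r4:Mul2,r5:3
c10: issue ADD r2<-Add2 | r0:14,r1:8,r2:Add2,r3:4,r4:Mul2,r5:3
c11: CDB Mul1=64; issue SUB r3<-Add3 | r0:14,r1:8,r2:Add2,r3:Add3,r4:Mul2,r5:3
c12: CDB Mul2=32; stall | r0:14,r1:8,r2:Add2,r3:Add3,r4:32,r5:3
c13: stall | r0:14,r1:8,r2:Add2,r3:Add3,r4:32,r5:3
c14: CDB Add1=-29; issue ADD r1<-Add1 | r0:14,r1:Add1,r2:Add2,r3:Add3,r4:32,r5:3
c15: - | r0:14,r1:Add1,r2:Add2,r3:Add3,r4:32,r5:3
c16: CDB Add2=-21 | r0:14,r1:Add1,r2:-21,r3:Add3,r4:32,r5:3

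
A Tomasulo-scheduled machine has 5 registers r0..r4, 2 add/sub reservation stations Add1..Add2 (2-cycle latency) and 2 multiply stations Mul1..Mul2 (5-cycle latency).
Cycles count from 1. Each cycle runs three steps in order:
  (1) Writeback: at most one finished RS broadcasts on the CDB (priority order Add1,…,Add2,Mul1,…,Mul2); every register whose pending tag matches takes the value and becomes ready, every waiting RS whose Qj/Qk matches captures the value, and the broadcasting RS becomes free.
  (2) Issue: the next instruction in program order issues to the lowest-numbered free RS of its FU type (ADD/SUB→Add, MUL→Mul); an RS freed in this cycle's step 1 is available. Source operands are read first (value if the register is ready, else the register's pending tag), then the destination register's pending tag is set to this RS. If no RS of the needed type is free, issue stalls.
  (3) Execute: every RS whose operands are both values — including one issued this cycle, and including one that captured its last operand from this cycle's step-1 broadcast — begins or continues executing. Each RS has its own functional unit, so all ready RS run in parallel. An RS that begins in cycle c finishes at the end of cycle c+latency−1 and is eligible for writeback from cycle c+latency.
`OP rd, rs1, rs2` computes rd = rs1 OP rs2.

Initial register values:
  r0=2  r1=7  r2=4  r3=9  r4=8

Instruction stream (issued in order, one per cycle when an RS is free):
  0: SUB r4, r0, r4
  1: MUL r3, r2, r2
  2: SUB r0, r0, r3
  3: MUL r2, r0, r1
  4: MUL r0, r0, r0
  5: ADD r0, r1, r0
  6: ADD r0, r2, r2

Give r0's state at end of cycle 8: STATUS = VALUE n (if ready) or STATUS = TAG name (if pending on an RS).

  c1: issue SUB r4<-Add1  regs: r0:2,r1:7,r2:4,r3:9,r4:Add1
  c2: issue MUL r3<-Mul1  regs: r0:2,r1:7,r2:4,r3:Mul1,r4:Add1
  c3: CDB Add1=-6; issue SUB r0<-Add1  regs: r0:Add1,r1:7,r2:4,r3:Mul1,r4:-6
  c4: issue MUL r2<-Mul2  regs: r0:Add1,r1:7,r2:Mul2,r3:Mul1,r4:-6
  c5: stall  regs: r0:Add1,r1:7,r2:Mul2,r3:Mul1,r4:-6
  c6: stall  regs: r0:Add1,r1:7,r2:Mul2,r3:Mul1,r4:-6
  c7: CDB Mul1=16; issue MUL r0<-Mul1  regs: r0:Mul1,r1:7,r2:Mul2,r3:16,r4:-6
  c8: issue ADD r0<-Add2  regs: r0:Add2,r1:7,r2:Mul2,r3:16,r4:-6

STATUS = TAG Add2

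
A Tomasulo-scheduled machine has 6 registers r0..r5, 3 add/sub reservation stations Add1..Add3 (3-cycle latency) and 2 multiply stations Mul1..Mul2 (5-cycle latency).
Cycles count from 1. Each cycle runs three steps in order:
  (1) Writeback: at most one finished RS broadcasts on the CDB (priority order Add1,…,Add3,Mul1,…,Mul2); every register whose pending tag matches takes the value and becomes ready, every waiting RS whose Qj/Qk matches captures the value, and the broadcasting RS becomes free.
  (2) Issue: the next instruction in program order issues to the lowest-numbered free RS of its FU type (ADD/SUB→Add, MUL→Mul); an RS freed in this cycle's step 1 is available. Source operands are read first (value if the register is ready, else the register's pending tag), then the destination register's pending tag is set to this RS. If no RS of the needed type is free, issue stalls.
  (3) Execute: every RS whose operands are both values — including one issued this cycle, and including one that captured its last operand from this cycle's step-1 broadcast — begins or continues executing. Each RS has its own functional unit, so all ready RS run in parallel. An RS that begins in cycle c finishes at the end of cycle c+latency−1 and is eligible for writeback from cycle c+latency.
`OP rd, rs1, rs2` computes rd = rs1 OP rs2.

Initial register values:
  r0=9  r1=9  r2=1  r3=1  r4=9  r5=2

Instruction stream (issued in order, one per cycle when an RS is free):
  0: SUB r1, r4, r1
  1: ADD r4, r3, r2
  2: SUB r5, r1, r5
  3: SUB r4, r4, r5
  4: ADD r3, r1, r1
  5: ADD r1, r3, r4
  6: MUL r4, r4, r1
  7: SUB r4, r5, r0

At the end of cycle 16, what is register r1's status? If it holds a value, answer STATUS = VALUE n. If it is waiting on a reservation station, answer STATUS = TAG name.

STATUS = VALUE 4

c1: issue SUB r1<-Add1 | r0:9,r1:Add1,r2:1,r3:1,r4:9,r5:2
c2: issue ADD r4<-Add2 | r0:9,r1:Add1,r2:1,r3:1,r4:Add2,r5:2
c3: issue SUB r5<-Add3 | r0:9,r1:Add1,r2:1,r3:1,r4:Add2,r5:Add3
c4: CDB Add1=0; issue SUB r4<-Add1 | r0:9,r1:0,r2:1,r3:1,r4:Add1,r5:Add3
c5: CDB Add2=2; issue ADD r3<-Add2 | r0:9,r1:0,r2:1,r3:Add2,r4:Add1,r5:Add3
c6: stall | r0:9,r1:0,r2:1,r3:Add2,r4:Add1,r5:Add3
c7: CDB Add3=-2; issue ADD r1<-Add3 | r0:9,r1:Add3,r2:1,r3:Add2,r4:Add1,r5:-2
c8: CDB Add2=0; issue MUL r4<-Mul1 | r0:9,r1:Add3,r2:1,r3:0,r4:Mul1,r5:-2
c9: issue SUB r4<-Add2 | r0:9,r1:Add3,r2:1,r3:0,r4:Add2,r5:-2
c10: CDB Add1=4 | r0:9,r1:Add3,r2:1,r3:0,r4:Add2,r5:-2
c11: - | r0:9,r1:Add3,r2:1,r3:0,r4:Add2,r5:-2
c12: CDB Add2=-11 | r0:9,r1:Add3,r2:1,r3:0,r4:-11,r5:-2
c13: CDB Add3=4 | r0:9,r1:4,r2:1,r3:0,r4:-11,r5:-2
c14: - | r0:9,r1:4,r2:1,r3:0,r4:-11,r5:-2
c15: - | r0:9,r1:4,r2:1,r3:0,r4:-11,r5:-2
c16: - | r0:9,r1:4,r2:1,r3:0,r4:-11,r5:-2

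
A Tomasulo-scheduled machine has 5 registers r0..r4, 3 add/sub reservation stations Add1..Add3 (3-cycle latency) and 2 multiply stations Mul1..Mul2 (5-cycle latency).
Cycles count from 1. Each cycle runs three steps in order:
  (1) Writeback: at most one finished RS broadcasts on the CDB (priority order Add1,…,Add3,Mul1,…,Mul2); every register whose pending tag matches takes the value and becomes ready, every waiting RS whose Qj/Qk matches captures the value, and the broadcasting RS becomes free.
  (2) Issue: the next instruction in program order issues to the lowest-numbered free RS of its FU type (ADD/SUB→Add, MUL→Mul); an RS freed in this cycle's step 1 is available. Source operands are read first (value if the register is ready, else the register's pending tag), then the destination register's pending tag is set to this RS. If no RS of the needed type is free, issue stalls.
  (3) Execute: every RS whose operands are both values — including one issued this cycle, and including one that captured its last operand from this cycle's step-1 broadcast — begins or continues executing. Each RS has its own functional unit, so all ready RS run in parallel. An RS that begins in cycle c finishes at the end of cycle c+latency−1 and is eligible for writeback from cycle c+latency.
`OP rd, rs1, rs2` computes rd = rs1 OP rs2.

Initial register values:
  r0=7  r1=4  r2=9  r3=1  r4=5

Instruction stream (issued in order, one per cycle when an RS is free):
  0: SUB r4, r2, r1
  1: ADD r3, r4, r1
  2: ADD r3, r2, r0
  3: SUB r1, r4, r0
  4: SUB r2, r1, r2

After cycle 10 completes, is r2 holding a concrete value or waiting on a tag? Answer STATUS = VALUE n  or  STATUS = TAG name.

  c1: issue SUB r4<-Add1  regs: r0:7,r1:4,r2:9,r3:1,r4:Add1
  c2: issue ADD r3<-Add2  regs: r0:7,r1:4,r2:9,r3:Add2,r4:Add1
  c3: issue ADD r3<-Add3  regs: r0:7,r1:4,r2:9,r3:Add3,r4:Add1
  c4: CDB Add1=5; issue SUB r1<-Add1  regs: r0:7,r1:Add1,r2:9,r3:Add3,r4:5
  c5: stall  regs: r0:7,r1:Add1,r2:9,r3:Add3,r4:5
  c6: CDB Add3=16; issue SUB r2<-Add3  regs: r0:7,r1:Add1,r2:Add3,r3:16,r4:5
  c7: CDB Add1=-2  regs: r0:7,r1:-2,r2:Add3,r3:16,r4:5
  c8: CDB Add2=9  regs: r0:7,r1:-2,r2:Add3,r3:16,r4:5
  c9: -  regs: r0:7,r1:-2,r2:Add3,r3:16,r4:5
  c10: CDB Add3=-11  regs: r0:7,r1:-2,r2:-11,r3:16,r4:5

STATUS = VALUE -11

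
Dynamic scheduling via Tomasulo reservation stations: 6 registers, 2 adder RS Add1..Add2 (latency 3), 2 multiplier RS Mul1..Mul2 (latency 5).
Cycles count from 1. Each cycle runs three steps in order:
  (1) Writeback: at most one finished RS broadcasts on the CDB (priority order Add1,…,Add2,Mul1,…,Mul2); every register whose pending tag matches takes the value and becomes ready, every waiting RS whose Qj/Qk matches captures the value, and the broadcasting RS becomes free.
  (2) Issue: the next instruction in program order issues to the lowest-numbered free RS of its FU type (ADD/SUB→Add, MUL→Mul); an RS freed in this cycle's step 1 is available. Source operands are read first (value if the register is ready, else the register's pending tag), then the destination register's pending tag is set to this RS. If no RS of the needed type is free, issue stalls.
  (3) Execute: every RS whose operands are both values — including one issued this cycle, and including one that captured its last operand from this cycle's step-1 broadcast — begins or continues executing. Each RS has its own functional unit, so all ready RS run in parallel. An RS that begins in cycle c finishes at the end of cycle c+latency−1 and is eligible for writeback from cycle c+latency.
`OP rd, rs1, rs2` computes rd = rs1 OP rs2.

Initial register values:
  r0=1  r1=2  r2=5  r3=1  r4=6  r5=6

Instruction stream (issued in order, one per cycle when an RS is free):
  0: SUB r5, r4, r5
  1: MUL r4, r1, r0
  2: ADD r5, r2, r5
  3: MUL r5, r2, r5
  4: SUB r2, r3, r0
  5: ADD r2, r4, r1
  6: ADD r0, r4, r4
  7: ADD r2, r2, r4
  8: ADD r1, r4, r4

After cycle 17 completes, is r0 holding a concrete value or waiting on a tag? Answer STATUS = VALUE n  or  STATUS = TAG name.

STATUS = VALUE 4

c1: issue SUB r5<-Add1 | r0:1,r1:2,r2:5,r3:1,r4:6,r5:Add1
c2: issue MUL r4<-Mul1 | r0:1,r1:2,r2:5,r3:1,r4:Mul1,r5:Add1
c3: issue ADD r5<-Add2 | r0:1,r1:2,r2:5,r3:1,r4:Mul1,r5:Add2
c4: CDB Add1=0; issue MUL r5<-Mul2 | r0:1,r1:2,r2:5,r3:1,r4:Mul1,r5:Mul2
c5: issue SUB r2<-Add1 | r0:1,r1:2,r2:Add1,r3:1,r4:Mul1,r5:Mul2
c6: stall | r0:1,r1:2,r2:Add1,r3:1,r4:Mul1,r5:Mul2
c7: CDB Add2=5; issue ADD r2<-Add2 | r0:1,r1:2,r2:Add2,r3:1,r4:Mul1,r5:Mul2
c8: CDB Add1=0; issue ADD r0<-Add1 | r0:Add1,r1:2,r2:Add2,r3:1,r4:Mul1,r5:Mul2
c9: CDB Mul1=2; stall | r0:Add1,r1:2,r2:Add2,r3:1,r4:2,r5:Mul2
c10: stall | r0:Add1,r1:2,r2:Add2,r3:1,r4:2,r5:Mul2
c11: stall | r0:Add1,r1:2,r2:Add2,r3:1,r4:2,r5:Mul2
c12: CDB Add1=4; issue ADD r2<-Add1 | r0:4,r1:2,r2:Add1,r3:1,r4:2,r5:Mul2
c13: CDB Add2=4; issue ADD r1<-Add2 | r0:4,r1:Add2,r2:Add1,r3:1,r4:2,r5:Mul2
c14: CDB Mul2=25 | r0:4,r1:Add2,r2:Add1,r3:1,r4:2,r5:25
c15: - | r0:4,r1:Add2,r2:Add1,r3:1,r4:2,r5:25
c16: CDB Add1=6 | r0:4,r1:Add2,r2:6,r3:1,r4:2,r5:25
c17: CDB Add2=4 | r0:4,r1:4,r2:6,r3:1,r4:2,r5:25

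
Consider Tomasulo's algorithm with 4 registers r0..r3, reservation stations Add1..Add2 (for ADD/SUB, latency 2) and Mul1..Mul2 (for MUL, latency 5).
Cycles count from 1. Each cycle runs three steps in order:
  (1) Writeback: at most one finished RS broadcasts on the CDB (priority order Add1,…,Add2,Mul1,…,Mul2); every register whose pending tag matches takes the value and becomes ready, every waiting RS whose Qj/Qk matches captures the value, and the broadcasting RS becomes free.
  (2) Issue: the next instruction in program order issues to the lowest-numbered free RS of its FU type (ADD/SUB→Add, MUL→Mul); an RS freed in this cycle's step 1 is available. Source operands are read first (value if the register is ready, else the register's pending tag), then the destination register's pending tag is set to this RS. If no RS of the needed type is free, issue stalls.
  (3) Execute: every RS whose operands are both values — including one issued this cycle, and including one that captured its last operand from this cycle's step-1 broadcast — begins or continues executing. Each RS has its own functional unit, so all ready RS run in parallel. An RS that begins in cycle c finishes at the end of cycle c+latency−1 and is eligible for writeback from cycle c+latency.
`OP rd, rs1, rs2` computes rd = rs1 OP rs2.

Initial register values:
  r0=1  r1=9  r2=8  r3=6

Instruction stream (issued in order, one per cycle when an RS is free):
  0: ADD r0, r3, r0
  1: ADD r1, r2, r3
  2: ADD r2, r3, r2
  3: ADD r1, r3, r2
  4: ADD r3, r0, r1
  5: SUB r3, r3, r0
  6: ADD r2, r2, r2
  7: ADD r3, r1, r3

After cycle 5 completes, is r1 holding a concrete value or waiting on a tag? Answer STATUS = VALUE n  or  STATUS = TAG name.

STATUS = TAG Add2

c1: issue ADD r0<-Add1 | r0:Add1,r1:9,r2:8,r3:6
c2: issue ADD r1<-Add2 | r0:Add1,r1:Add2,r2:8,r3:6
c3: CDB Add1=7; issue ADD r2<-Add1 | r0:7,r1:Add2,r2:Add1,r3:6
c4: CDB Add2=14; issue ADD r1<-Add2 | r0:7,r1:Add2,r2:Add1,r3:6
c5: CDB Add1=14; issue ADD r3<-Add1 | r0:7,r1:Add2,r2:14,r3:Add1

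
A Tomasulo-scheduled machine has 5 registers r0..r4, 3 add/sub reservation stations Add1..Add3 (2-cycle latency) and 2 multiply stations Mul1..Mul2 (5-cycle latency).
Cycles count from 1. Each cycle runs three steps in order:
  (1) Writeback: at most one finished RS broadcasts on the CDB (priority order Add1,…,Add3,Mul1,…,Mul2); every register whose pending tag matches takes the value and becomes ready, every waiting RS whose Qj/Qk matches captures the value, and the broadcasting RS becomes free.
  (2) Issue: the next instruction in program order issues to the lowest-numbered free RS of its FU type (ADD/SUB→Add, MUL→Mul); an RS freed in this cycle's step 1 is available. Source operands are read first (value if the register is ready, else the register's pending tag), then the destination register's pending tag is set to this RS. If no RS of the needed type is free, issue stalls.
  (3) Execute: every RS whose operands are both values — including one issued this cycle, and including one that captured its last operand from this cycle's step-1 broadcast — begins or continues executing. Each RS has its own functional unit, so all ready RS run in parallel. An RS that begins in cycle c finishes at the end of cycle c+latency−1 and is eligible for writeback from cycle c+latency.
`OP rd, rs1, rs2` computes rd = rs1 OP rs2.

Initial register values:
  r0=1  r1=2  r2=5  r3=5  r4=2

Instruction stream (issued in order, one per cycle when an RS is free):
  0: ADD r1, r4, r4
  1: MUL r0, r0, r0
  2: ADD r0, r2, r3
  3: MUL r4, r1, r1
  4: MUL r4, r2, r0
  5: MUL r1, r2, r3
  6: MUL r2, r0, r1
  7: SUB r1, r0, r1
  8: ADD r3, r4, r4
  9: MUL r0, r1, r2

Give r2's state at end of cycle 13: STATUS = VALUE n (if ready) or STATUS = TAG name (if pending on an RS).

STATUS = TAG Mul1

  c1: issue ADD r1<-Add1  regs: r0:1,r1:Add1,r2:5,r3:5,r4:2
  c2: issue MUL r0<-Mul1  regs: r0:Mul1,r1:Add1,r2:5,r3:5,r4:2
  c3: CDB Add1=4; issue ADD r0<-Add1  regs: r0:Add1,r1:4,r2:5,r3:5,r4:2
  c4: issue MUL r4<-Mul2  regs: r0:Add1,r1:4,r2:5,r3:5,r4:Mul2
  c5: CDB Add1=10; stall  regs: r0:10,r1:4,r2:5,r3:5,r4:Mul2
  c6: stall  regs: r0:10,r1:4,r2:5,r3:5,r4:Mul2
  c7: CDB Mul1=1; issue MUL r4<-Mul1  regs: r0:10,r1:4,r2:5,r3:5,r4:Mul1
  c8: stall  regs: r0:10,r1:4,r2:5,r3:5,r4:Mul1
  c9: CDB Mul2=16; issue MUL r1<-Mul2  regs: r0:10,r1:Mul2,r2:5,r3:5,r4:Mul1
  c10: stall  regs: r0:10,r1:Mul2,r2:5,r3:5,r4:Mul1
  c11: stall  regs: r0:10,r1:Mul2,r2:5,r3:5,r4:Mul1
  c12: CDB Mul1=50; issue MUL r2<-Mul1  regs: r0:10,r1:Mul2,r2:Mul1,r3:5,r4:50
  c13: issue SUB r1<-Add1  regs: r0:10,r1:Add1,r2:Mul1,r3:5,r4:50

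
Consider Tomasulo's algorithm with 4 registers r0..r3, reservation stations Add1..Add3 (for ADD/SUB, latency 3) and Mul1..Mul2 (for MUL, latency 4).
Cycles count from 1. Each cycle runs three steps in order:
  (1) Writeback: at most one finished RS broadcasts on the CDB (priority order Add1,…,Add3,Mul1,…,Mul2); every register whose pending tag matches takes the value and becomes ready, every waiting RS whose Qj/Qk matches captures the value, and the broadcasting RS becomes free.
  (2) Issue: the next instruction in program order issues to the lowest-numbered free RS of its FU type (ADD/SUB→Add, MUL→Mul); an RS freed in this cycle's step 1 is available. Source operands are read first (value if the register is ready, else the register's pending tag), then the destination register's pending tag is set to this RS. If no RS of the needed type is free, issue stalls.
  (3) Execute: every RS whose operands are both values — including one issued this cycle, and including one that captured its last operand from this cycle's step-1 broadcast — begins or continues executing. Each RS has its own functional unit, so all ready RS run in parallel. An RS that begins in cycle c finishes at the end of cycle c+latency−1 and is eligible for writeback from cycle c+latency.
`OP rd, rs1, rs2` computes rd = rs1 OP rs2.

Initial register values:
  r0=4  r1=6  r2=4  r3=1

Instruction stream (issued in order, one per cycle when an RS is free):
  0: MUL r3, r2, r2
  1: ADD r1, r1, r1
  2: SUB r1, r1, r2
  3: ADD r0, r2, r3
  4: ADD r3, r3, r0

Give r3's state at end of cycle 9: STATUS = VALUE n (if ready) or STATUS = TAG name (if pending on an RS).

c1: issue MUL r3<-Mul1 | r0:4,r1:6,r2:4,r3:Mul1
c2: issue ADD r1<-Add1 | r0:4,r1:Add1,r2:4,r3:Mul1
c3: issue SUB r1<-Add2 | r0:4,r1:Add2,r2:4,r3:Mul1
c4: issue ADD r0<-Add3 | r0:Add3,r1:Add2,r2:4,r3:Mul1
c5: CDB Add1=12; issue ADD r3<-Add1 | r0:Add3,r1:Add2,r2:4,r3:Add1
c6: CDB Mul1=16 | r0:Add3,r1:Add2,r2:4,r3:Add1
c7: - | r0:Add3,r1:Add2,r2:4,r3:Add1
c8: CDB Add2=8 | r0:Add3,r1:8,r2:4,r3:Add1
c9: CDB Add3=20 | r0:20,r1:8,r2:4,r3:Add1

STATUS = TAG Add1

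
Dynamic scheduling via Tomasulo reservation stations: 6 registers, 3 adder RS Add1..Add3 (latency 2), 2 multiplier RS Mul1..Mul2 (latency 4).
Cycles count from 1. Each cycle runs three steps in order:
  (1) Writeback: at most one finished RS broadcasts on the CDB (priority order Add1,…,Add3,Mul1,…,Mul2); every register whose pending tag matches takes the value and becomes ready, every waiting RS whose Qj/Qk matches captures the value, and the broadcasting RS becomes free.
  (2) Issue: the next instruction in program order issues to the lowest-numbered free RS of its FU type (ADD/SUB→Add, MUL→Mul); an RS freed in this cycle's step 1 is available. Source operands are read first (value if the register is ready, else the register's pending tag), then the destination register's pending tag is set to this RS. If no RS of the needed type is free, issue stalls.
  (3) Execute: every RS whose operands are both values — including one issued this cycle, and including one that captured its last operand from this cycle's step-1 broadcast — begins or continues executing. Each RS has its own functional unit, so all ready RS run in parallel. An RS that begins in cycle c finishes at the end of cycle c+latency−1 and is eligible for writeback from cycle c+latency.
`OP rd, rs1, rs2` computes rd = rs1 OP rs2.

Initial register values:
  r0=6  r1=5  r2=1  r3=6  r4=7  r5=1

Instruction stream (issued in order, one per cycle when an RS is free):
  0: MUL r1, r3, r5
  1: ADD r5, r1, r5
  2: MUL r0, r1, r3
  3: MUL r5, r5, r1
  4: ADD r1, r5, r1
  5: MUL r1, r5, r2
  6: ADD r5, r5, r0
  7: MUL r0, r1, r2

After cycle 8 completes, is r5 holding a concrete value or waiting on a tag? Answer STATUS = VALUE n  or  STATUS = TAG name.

c1: issue MUL r1<-Mul1 | r0:6,r1:Mul1,r2:1,r3:6,r4:7,r5:1
c2: issue ADD r5<-Add1 | r0:6,r1:Mul1,r2:1,r3:6,r4:7,r5:Add1
c3: issue MUL r0<-Mul2 | r0:Mul2,r1:Mul1,r2:1,r3:6,r4:7,r5:Add1
c4: stall | r0:Mul2,r1:Mul1,r2:1,r3:6,r4:7,r5:Add1
c5: CDB Mul1=6; issue MUL r5<-Mul1 | r0:Mul2,r1:6,r2:1,r3:6,r4:7,r5:Mul1
c6: issue ADD r1<-Add2 | r0:Mul2,r1:Add2,r2:1,r3:6,r4:7,r5:Mul1
c7: CDB Add1=7; stall | r0:Mul2,r1:Add2,r2:1,r3:6,r4:7,r5:Mul1
c8: stall | r0:Mul2,r1:Add2,r2:1,r3:6,r4:7,r5:Mul1

STATUS = TAG Mul1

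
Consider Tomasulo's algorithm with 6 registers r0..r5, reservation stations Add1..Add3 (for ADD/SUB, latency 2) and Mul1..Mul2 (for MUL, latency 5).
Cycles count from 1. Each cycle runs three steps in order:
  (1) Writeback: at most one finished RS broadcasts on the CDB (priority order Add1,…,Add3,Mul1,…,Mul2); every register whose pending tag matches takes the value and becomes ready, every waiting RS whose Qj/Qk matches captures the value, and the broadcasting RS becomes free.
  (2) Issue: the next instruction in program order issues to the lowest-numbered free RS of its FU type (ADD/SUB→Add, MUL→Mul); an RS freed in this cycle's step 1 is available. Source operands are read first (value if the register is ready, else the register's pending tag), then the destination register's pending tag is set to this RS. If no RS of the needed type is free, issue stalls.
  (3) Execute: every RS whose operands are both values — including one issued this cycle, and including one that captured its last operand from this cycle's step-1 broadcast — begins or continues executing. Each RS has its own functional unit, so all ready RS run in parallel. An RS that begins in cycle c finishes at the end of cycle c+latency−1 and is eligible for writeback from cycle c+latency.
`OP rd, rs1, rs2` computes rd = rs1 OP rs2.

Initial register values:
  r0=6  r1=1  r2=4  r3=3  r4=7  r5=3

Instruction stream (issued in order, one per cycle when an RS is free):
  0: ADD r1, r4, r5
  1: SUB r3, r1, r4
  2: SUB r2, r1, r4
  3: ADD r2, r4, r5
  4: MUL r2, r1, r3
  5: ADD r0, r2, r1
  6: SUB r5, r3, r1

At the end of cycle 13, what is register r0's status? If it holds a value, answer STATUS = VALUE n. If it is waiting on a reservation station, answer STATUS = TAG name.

  c1: issue ADD r1<-Add1  regs: r0:6,r1:Add1,r2:4,r3:3,r4:7,r5:3
  c2: issue SUB r3<-Add2  regs: r0:6,r1:Add1,r2:4,r3:Add2,r4:7,r5:3
  c3: CDB Add1=10; issue SUB r2<-Add1  regs: r0:6,r1:10,r2:Add1,r3:Add2,r4:7,r5:3
  c4: issue ADD r2<-Add3  regs: r0:6,r1:10,r2:Add3,r3:Add2,r4:7,r5:3
  c5: CDB Add1=3; issue MUL r2<-Mul1  regs: r0:6,r1:10,r2:Mul1,r3:Add2,r4:7,r5:3
  c6: CDB Add2=3; issue ADD r0<-Add1  regs: r0:Add1,r1:10,r2:Mul1,r3:3,r4:7,r5:3
  c7: CDB Add3=10; issue SUB r5<-Add2  regs: r0:Add1,r1:10,r2:Mul1,r3:3,r4:7,r5:Add2
  c8: -  regs: r0:Add1,r1:10,r2:Mul1,r3:3,r4:7,r5:Add2
  c9: CDB Add2=-7  regs: r0:Add1,r1:10,r2:Mul1,r3:3,r4:7,r5:-7
  c10: -  regs: r0:Add1,r1:10,r2:Mul1,r3:3,r4:7,r5:-7
  c11: CDB Mul1=30  regs: r0:Add1,r1:10,r2:30,r3:3,r4:7,r5:-7
  c12: -  regs: r0:Add1,r1:10,r2:30,r3:3,r4:7,r5:-7
  c13: CDB Add1=40  regs: r0:40,r1:10,r2:30,r3:3,r4:7,r5:-7

STATUS = VALUE 40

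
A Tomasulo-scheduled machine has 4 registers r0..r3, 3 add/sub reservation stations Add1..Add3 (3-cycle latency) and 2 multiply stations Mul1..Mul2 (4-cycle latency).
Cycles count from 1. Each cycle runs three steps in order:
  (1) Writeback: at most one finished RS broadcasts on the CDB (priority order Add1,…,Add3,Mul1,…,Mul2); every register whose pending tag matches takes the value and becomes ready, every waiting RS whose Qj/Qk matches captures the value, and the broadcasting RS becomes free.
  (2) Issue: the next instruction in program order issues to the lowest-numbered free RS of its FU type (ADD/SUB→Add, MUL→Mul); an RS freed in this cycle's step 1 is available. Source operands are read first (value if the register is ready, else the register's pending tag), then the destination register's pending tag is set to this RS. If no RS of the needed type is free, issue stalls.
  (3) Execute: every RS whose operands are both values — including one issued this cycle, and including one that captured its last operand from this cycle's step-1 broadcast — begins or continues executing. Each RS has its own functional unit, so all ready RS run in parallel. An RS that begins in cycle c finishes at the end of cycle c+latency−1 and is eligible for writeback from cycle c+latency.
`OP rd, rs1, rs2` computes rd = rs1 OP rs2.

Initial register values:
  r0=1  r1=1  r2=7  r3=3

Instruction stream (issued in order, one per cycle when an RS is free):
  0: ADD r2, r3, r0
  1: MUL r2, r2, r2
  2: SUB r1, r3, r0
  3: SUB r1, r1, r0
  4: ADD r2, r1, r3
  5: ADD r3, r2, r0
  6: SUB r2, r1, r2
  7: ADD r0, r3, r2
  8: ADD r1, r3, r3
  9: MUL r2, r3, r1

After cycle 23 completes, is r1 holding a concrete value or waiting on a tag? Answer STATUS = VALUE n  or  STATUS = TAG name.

STATUS = VALUE 10

c1: issue ADD r2<-Add1 | r0:1,r1:1,r2:Add1,r3:3
c2: issue MUL r2<-Mul1 | r0:1,r1:1,r2:Mul1,r3:3
c3: issue SUB r1<-Add2 | r0:1,r1:Add2,r2:Mul1,r3:3
c4: CDB Add1=4; issue SUB r1<-Add1 | r0:1,r1:Add1,r2:Mul1,r3:3
c5: issue ADD r2<-Add3 | r0:1,r1:Add1,r2:Add3,r3:3
c6: CDB Add2=2; issue ADD r3<-Add2 | r0:1,r1:Add1,r2:Add3,r3:Add2
c7: stall | r0:1,r1:Add1,r2:Add3,r3:Add2
c8: CDB Mul1=16; stall | r0:1,r1:Add1,r2:Add3,r3:Add2
c9: CDB Add1=1; issue SUB r2<-Add1 | r0:1,r1:1,r2:Add1,r3:Add2
c10: stall | r0:1,r1:1,r2:Add1,r3:Add2
c11: stall | r0:1,r1:1,r2:Add1,r3:Add2
c12: CDB Add3=4; issue ADD r0<-Add3 | r0:Add3,r1:1,r2:Add1,r3:Add2
c13: stall | r0:Add3,r1:1,r2:Add1,r3:Add2
c14: stall | r0:Add3,r1:1,r2:Add1,r3:Add2
c15: CDB Add1=-3; issue ADD r1<-Add1 | r0:Add3,r1:Add1,r2:-3,r3:Add2
c16: CDB Add2=5; issue MUL r2<-Mul1 | r0:Add3,r1:Add1,r2:Mul1,r3:5
c17: - | r0:Add3,r1:Add1,r2:Mul1,r3:5
c18: - | r0:Add3,r1:Add1,r2:Mul1,r3:5
c19: CDB Add1=10 | r0:Add3,r1:10,r2:Mul1,r3:5
c20: CDB Add3=2 | r0:2,r1:10,r2:Mul1,r3:5
c21: - | r0:2,r1:10,r2:Mul1,r3:5
c22: - | r0:2,r1:10,r2:Mul1,r3:5
c23: CDB Mul1=50 | r0:2,r1:10,r2:50,r3:5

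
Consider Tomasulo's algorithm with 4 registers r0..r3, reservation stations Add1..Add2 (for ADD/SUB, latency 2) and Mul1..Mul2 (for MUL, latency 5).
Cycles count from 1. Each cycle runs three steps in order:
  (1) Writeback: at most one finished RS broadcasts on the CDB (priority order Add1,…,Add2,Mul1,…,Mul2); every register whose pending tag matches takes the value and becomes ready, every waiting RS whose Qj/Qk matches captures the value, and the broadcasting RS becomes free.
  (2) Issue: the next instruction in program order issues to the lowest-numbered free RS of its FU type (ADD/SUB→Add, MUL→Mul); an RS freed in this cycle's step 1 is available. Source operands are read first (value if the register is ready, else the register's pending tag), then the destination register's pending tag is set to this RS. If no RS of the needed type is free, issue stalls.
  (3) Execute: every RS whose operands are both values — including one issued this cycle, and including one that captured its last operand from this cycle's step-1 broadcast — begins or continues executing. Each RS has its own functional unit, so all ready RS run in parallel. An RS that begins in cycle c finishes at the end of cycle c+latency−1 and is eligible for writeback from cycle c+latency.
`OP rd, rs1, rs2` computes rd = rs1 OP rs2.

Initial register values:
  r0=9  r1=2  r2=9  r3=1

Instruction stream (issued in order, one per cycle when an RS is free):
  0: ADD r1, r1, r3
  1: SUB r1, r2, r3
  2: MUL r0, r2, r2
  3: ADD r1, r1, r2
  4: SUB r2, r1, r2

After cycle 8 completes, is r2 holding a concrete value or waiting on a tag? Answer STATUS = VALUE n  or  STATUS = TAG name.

STATUS = VALUE 8

c1: issue ADD r1<-Add1 | r0:9,r1:Add1,r2:9,r3:1
c2: issue SUB r1<-Add2 | r0:9,r1:Add2,r2:9,r3:1
c3: CDB Add1=3; issue MUL r0<-Mul1 | r0:Mul1,r1:Add2,r2:9,r3:1
c4: CDB Add2=8; issue ADD r1<-Add1 | r0:Mul1,r1:Add1,r2:9,r3:1
c5: issue SUB r2<-Add2 | r0:Mul1,r1:Add1,r2:Add2,r3:1
c6: CDB Add1=17 | r0:Mul1,r1:17,r2:Add2,r3:1
c7: - | r0:Mul1,r1:17,r2:Add2,r3:1
c8: CDB Add2=8 | r0:Mul1,r1:17,r2:8,r3:1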